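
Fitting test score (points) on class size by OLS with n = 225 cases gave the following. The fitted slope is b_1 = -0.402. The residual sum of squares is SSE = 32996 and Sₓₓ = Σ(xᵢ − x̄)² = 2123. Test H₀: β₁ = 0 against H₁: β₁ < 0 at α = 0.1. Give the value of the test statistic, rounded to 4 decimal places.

t = -1.5227

MSE = SSE/(n − 2) = 32996/223 = 147.964.
SE(b_1) = √(MSE/Sₓₓ) = √(147.964/2123) = 0.264.
t = -0.402 / 0.264 = -1.5227.
df = n − 2 = 223.
One-sided p ≈ 0.0646, which is < 0.1, so reject H₀.
There is evidence that the true slope on class size is negative.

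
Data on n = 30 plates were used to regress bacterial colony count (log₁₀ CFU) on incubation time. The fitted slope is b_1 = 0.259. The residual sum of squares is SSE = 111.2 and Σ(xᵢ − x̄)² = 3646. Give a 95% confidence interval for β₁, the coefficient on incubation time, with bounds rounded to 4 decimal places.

(0.1914, 0.3266)

MSE = SSE/(n − 2) = 111.2/28 = 3.97143.
SE(b_1) = √(MSE/Sₓₓ) = √(3.97143/3646) = 0.0330039.
df = n − 2 = 28.
t* = t_{0.025, 28} = 2.048407.
Margin = t* × SE = 2.048407 × 0.0330039 = 0.067605.
CI: 0.259 ± 0.067605 → (0.1914, 0.3266).
With 95% confidence, each one-unit increase in incubation time is associated with a change of between 0.1914 and 0.3266 log₁₀ CFU in bacterial colony count.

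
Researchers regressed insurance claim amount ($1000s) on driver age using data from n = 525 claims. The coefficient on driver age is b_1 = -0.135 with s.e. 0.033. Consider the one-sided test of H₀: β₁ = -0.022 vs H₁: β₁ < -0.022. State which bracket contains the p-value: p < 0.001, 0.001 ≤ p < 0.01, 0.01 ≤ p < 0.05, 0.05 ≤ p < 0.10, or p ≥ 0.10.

p < 0.001

t = (-0.135 − (-0.022)) / 0.033 = -3.424.
df = n − 2 = 525 − 2 = 523.
One-sided p = P(T_{523} < t) ≈ 0.0003.
So p < 0.001.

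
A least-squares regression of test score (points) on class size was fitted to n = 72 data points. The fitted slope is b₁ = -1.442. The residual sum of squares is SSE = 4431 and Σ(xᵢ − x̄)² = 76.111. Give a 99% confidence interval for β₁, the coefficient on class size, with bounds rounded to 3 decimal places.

(-3.857, 0.973)

MSE = SSE/(n − 2) = 4431/70 = 63.3.
SE(b₁) = √(MSE/Sₓₓ) = √(63.3/76.111) = 0.911965.
df = n − 2 = 70.
t* = t_{0.005, 70} = 2.647905.
Margin = t* × SE = 2.647905 × 0.911965 = 2.41480.
CI: -1.442 ± 2.41480 → (-3.857, 0.973).
With 99% confidence, each one-unit increase in class size is associated with a change of between -3.857 and 0.973 points in test score.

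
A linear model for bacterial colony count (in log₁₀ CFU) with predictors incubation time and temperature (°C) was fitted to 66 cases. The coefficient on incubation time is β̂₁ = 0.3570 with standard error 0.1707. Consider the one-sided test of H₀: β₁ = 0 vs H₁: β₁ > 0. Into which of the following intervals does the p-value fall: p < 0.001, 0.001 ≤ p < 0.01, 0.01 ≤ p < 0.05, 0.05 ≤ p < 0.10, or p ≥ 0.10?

0.01 ≤ p < 0.05

t = 0.3570 / 0.1707 = 2.091.
df = n − k − 1 = 66 − 2 − 1 = 63.
One-sided p = P(T_{63} > t) ≈ 0.0203.
So 0.01 ≤ p < 0.05.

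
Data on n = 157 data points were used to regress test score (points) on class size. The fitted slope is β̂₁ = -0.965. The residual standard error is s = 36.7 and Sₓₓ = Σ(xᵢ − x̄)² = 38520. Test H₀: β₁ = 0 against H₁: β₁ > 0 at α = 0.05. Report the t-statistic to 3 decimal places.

SE(β̂₁) = s/√Sₓₓ = 36.7/√38520 = 0.186992.
t = -0.965 / 0.186992 = -5.161.
df = n − 2 = 155.
One-sided p ≈ 1.0000, which is ≥ 0.05, so fail to reject H₀.
The data do not give significant evidence that the true slope on class size is positive.

t = -5.161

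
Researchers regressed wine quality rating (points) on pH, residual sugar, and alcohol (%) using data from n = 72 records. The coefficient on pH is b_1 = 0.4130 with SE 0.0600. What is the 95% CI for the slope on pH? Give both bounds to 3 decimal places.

(0.293, 0.533)

df = n − k − 1 = 72 − 3 − 1 = 68.
t* = t_{0.025, 68} = 1.995469.
Margin = t* × SE = 1.995469 × 0.0600 = 0.11973.
CI: 0.4130 ± 0.11973 → (0.293, 0.533).
With 95% confidence, each one-unit increase in pH is associated with a change of between 0.293 and 0.533 points in wine quality rating, holding the other predictors fixed.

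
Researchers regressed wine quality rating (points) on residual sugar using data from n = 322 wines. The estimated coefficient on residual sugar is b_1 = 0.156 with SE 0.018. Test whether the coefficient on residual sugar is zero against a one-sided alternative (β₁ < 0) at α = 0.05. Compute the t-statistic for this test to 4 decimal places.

H₀: β₁ = 0 vs H₁: β₁ < 0.
t = (b_1 − β₁⁰)/SE = 0.156 / 0.018 = 8.6667.
df = n − 2 = 322 − 2 = 320.
One-sided p ≈ 1.0000, which is ≥ 0.05, so fail to reject H₀.
The data do not give significant evidence that the true slope on residual sugar is negative.

t = 8.6667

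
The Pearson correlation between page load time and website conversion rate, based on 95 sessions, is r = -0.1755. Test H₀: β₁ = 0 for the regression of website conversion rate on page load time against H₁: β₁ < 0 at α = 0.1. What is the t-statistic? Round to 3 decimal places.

t = r·√(n − 2)/√(1 − r²) = -0.1755·√93/√0.9692 = -1.719.
df = n − 2 = 93.
One-sided p ≈ 0.0445, which is < 0.1, so reject H₀.
There is evidence of a linear association between page load time and website conversion rate.

t = -1.719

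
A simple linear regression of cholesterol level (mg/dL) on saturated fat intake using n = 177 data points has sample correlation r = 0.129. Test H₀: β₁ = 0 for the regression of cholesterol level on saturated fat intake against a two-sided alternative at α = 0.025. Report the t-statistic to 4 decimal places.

t = r·√(n − 2)/√(1 − r²) = 0.129·√175/√0.983359 = 1.7209.
df = n − 2 = 175.
Two-sided p ≈ 0.0870, which is ≥ 0.025, so fail to reject H₀.
The data do not give significant evidence of a linear association between saturated fat intake and cholesterol level.

t = 1.7209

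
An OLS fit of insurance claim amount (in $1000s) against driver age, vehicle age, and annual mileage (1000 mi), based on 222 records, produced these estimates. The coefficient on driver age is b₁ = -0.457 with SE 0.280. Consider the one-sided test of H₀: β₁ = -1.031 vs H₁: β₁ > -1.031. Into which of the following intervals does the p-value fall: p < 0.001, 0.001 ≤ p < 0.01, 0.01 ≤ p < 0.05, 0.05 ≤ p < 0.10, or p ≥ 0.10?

0.01 ≤ p < 0.05

t = (-0.457 − (-1.031)) / 0.280 = 2.050.
df = n − k − 1 = 222 − 3 − 1 = 218.
One-sided p = P(T_{218} > t) ≈ 0.0208.
So 0.01 ≤ p < 0.05.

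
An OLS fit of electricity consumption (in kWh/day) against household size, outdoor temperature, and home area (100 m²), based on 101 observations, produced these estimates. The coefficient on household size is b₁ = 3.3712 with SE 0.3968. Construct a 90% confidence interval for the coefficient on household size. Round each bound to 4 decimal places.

(2.7122, 4.0302)

df = n − k − 1 = 101 − 3 − 1 = 97.
t* = t_{0.05, 97} = 1.660715.
Margin = t* × SE = 1.660715 × 0.3968 = 0.658972.
CI: 3.3712 ± 0.658972 → (2.7122, 4.0302).
With 90% confidence, each one-unit increase in household size is associated with a change of between 2.7122 and 4.0302 kWh/day in electricity consumption, holding the other predictors fixed.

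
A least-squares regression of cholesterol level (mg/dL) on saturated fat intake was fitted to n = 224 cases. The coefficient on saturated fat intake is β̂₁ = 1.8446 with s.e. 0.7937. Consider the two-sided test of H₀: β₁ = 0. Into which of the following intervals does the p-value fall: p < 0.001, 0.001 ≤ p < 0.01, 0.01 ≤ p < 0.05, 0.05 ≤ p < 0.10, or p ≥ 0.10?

t = 1.8446 / 0.7937 = 2.324.
df = n − 2 = 224 − 2 = 222.
Two-sided p = 2·P(T_{222} > |t|) ≈ 0.0210.
So 0.01 ≤ p < 0.05.

0.01 ≤ p < 0.05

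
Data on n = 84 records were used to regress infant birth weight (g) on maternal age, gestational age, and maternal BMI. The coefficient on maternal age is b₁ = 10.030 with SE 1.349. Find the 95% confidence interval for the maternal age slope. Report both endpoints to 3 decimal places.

df = n − k − 1 = 84 − 3 − 1 = 80.
t* = t_{0.025, 80} = 1.990063.
Margin = t* × SE = 1.990063 × 1.349 = 2.68460.
CI: 10.030 ± 2.68460 → (7.345, 12.715).
With 95% confidence, each one-unit increase in maternal age is associated with a change of between 7.345 and 12.715 g in infant birth weight, holding the other predictors fixed.

(7.345, 12.715)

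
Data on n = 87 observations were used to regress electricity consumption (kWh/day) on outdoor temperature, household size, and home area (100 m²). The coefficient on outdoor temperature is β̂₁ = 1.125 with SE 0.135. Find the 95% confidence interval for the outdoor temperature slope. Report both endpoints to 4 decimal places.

(0.8565, 1.3935)

df = n − k − 1 = 87 − 3 − 1 = 83.
t* = t_{0.025, 83} = 1.98896.
Margin = t* × SE = 1.98896 × 0.135 = 0.268510.
CI: 1.125 ± 0.268510 → (0.8565, 1.3935).
With 95% confidence, each one-unit increase in outdoor temperature is associated with a change of between 0.8565 and 1.3935 kWh/day in electricity consumption, holding the other predictors fixed.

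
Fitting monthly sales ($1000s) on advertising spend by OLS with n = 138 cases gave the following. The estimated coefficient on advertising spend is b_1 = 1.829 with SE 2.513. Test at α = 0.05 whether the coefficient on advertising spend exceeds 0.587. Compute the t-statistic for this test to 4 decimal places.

t = 0.4942

H₀: β₁ = 0.587 vs H₁: β₁ > 0.587.
t = (b_1 − β₁⁰)/SE = (1.829 − 0.587) / 2.513 = 0.4942.
df = n − 2 = 138 − 2 = 136.
One-sided p ≈ 0.3110, which is ≥ 0.05, so fail to reject H₀.
The data do not give significant evidence that the true slope on advertising spend exceeds 0.587 $1000s per unit.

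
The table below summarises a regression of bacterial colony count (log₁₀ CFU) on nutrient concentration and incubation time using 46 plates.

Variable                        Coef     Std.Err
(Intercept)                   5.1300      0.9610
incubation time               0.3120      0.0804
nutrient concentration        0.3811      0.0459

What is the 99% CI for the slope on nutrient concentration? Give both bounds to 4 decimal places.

Read off: b = 0.3811, SE = 0.0459 for nutrient concentration.
df = n − k − 1 = 46 − 2 − 1 = 43.
t* = t_{0.005, 43} = 2.695102.
Margin = t* × SE = 2.695102 × 0.0459 = 0.123705.
CI: 0.3811 ± 0.123705 → (0.2574, 0.5048).

(0.2574, 0.5048)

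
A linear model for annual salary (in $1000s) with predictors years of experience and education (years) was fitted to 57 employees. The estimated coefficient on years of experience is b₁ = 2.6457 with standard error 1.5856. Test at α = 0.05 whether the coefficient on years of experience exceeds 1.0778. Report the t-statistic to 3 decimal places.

H₀: β₁ = 1.0778 vs H₁: β₁ > 1.0778.
t = (b₁ − β₁⁰)/SE = (2.6457 − 1.0778) / 1.5856 = 0.989.
df = n − k − 1 = 57 − 2 − 1 = 54.
One-sided p ≈ 0.1636, which is ≥ 0.05, so fail to reject H₀.
The data do not give significant evidence that the true slope on years of experience exceeds 1.0778 $1000s per unit, holding the other predictors fixed.

t = 0.989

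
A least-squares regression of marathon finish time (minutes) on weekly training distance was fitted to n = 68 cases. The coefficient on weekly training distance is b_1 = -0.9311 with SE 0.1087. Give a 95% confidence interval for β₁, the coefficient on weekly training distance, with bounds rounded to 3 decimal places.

df = n − 2 = 68 − 2 = 66.
t* = t_{0.025, 66} = 1.996564.
Margin = t* × SE = 1.996564 × 0.1087 = 0.21703.
CI: -0.9311 ± 0.21703 → (-1.148, -0.714).
With 95% confidence, each one-unit increase in weekly training distance is associated with a change of between -1.148 and -0.714 minutes in marathon finish time.

(-1.148, -0.714)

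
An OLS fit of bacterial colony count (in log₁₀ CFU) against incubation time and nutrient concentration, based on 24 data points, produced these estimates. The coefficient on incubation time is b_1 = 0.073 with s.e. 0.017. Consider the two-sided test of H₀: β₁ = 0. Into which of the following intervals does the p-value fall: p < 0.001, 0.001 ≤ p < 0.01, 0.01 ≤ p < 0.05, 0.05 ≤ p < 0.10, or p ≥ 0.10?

t = 0.073 / 0.017 = 4.294.
df = n − k − 1 = 24 − 2 − 1 = 21.
Two-sided p = 2·P(T_{21} > |t|) ≈ 0.0003.
So p < 0.001.

p < 0.001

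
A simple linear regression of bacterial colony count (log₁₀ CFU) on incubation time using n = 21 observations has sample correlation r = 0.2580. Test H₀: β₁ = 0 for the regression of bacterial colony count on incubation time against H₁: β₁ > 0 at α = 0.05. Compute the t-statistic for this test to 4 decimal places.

t = 1.1640

t = r·√(n − 2)/√(1 − r²) = 0.2580·√19/√0.933436 = 1.1640.
df = n − 2 = 19.
One-sided p ≈ 0.1294, which is ≥ 0.05, so fail to reject H₀.
The data do not give significant evidence of a linear association between incubation time and bacterial colony count.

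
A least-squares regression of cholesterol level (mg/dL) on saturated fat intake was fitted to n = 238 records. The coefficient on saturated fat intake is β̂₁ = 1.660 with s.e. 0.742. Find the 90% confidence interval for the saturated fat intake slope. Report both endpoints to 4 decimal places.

df = n − 2 = 238 − 2 = 236.
t* = t_{0.05, 236} = 1.651336.
Margin = t* × SE = 1.651336 × 0.742 = 1.225291.
CI: 1.660 ± 1.225291 → (0.4347, 2.8853).
With 90% confidence, each one-unit increase in saturated fat intake is associated with a change of between 0.4347 and 2.8853 mg/dL in cholesterol level.

(0.4347, 2.8853)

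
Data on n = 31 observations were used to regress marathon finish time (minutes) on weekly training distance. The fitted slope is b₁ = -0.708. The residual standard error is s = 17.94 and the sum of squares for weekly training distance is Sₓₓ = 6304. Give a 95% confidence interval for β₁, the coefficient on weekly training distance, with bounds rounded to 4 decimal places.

SE(b₁) = s/√Sₓₓ = 17.94/√6304 = 0.225951.
df = n − 2 = 29.
t* = t_{0.025, 29} = 2.04523.
Margin = t* × SE = 2.04523 × 0.225951 = 0.462122.
CI: -0.708 ± 0.462122 → (-1.1701, -0.2459).
With 95% confidence, each one-unit increase in weekly training distance is associated with a change of between -1.1701 and -0.2459 minutes in marathon finish time.

(-1.1701, -0.2459)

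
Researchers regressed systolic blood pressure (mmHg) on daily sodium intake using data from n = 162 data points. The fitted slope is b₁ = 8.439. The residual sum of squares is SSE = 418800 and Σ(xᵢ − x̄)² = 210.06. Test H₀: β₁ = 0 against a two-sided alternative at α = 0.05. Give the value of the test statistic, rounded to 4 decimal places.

t = 2.3907

MSE = SSE/(n − 2) = 418800/160 = 2617.5.
SE(b₁) = √(MSE/Sₓₓ) = √(2617.5/210.06) = 3.52998.
t = 8.439 / 3.52998 = 2.3907.
df = n − 2 = 160.
Two-sided p ≈ 0.0180, which is < 0.05, so reject H₀.
There is evidence that daily sodium intake is associated with systolic blood pressure.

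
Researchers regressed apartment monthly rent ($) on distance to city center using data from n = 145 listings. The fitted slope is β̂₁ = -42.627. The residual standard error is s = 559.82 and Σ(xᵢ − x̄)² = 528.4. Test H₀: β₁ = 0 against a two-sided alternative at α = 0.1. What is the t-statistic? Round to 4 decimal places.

SE(β̂₁) = s/√Sₓₓ = 559.82/√528.4 = 24.3538.
t = -42.627 / 24.3538 = -1.7503.
df = n − 2 = 143.
Two-sided p ≈ 0.0822, which is < 0.1, so reject H₀.
There is evidence that distance to city center is associated with apartment monthly rent.

t = -1.7503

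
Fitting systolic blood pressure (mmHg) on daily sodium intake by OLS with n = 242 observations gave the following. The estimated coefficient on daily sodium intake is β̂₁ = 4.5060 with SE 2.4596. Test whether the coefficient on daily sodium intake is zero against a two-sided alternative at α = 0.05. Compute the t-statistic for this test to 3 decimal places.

H₀: β₁ = 0 vs H₁: β₁ ≠ 0.
t = (β̂₁ − β₁⁰)/SE = 4.5060 / 2.4596 = 1.832.
df = n − 2 = 242 − 2 = 240.
Two-sided p ≈ 0.0682, which is ≥ 0.05, so fail to reject H₀.
The data do not give significant evidence of an association between daily sodium intake and systolic blood pressure.

t = 1.832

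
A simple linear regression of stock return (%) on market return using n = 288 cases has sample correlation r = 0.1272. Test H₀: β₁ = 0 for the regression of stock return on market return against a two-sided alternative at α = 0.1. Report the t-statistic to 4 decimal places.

t = 2.1688

t = r·√(n − 2)/√(1 − r²) = 0.1272·√286/√0.98382 = 2.1688.
df = n − 2 = 286.
Two-sided p ≈ 0.0309, which is < 0.1, so reject H₀.
There is evidence of a linear association between market return and stock return.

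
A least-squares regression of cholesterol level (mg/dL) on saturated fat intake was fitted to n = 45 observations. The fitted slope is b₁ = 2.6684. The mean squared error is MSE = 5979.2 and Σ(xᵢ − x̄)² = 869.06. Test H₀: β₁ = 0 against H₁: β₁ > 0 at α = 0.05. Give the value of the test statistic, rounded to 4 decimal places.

t = 1.0173

SE(b₁) = √(MSE/Sₓₓ) = √(5979.2/869.06) = 2.62299.
t = 2.6684 / 2.62299 = 1.0173.
df = n − 2 = 43.
One-sided p ≈ 0.1573, which is ≥ 0.05, so fail to reject H₀.
The data do not give significant evidence that the true slope on saturated fat intake is positive.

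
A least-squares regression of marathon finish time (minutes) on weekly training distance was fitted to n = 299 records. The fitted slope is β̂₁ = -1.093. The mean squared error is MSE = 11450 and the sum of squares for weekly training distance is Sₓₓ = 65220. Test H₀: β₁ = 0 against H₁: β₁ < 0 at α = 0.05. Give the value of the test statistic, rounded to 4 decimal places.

t = -2.6086

SE(β̂₁) = √(MSE/Sₓₓ) = √(11450/65220) = 0.418998.
t = -1.093 / 0.418998 = -2.6086.
df = n − 2 = 297.
One-sided p ≈ 0.0048, which is < 0.05, so reject H₀.
There is evidence that the true slope on weekly training distance is negative.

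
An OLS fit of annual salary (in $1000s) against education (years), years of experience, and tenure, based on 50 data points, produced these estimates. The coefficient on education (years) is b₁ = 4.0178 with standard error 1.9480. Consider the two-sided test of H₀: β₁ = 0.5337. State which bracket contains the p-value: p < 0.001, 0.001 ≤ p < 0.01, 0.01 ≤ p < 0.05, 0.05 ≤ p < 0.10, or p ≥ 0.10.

t = (4.0178 − 0.5337) / 1.9480 = 1.789.
df = n − k − 1 = 50 − 3 − 1 = 46.
Two-sided p = 2·P(T_{46} > |t|) ≈ 0.0803.
So 0.05 ≤ p < 0.10.

0.05 ≤ p < 0.10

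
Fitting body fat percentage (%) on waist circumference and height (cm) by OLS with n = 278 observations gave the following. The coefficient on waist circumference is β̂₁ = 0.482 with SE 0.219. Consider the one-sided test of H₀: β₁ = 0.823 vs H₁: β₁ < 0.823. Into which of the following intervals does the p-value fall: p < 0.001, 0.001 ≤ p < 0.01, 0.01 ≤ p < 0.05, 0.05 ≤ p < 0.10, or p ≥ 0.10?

t = (0.482 − 0.823) / 0.219 = -1.557.
df = n − k − 1 = 278 − 2 − 1 = 275.
One-sided p = P(T_{275} < t) ≈ 0.0603.
So 0.05 ≤ p < 0.10.

0.05 ≤ p < 0.10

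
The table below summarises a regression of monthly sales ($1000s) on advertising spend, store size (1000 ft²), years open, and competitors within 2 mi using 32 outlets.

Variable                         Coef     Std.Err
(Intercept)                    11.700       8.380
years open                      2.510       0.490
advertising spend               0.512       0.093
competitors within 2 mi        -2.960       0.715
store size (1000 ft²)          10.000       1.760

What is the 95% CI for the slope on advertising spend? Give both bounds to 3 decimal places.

Read off: b = 0.512, SE = 0.093 for advertising spend.
df = n − k − 1 = 32 − 4 − 1 = 27.
t* = t_{0.025, 27} = 2.051831.
Margin = t* × SE = 2.051831 × 0.093 = 0.19082.
CI: 0.512 ± 0.19082 → (0.321, 0.703).

(0.321, 0.703)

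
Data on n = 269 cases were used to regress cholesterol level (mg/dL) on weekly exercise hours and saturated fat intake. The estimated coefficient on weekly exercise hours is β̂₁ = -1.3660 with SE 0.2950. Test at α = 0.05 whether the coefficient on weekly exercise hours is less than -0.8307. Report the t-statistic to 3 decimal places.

t = -1.815

H₀: β₁ = -0.8307 vs H₁: β₁ < -0.8307.
t = (β̂₁ − β₁⁰)/SE = (-1.3660 − (-0.8307)) / 0.2950 = -1.815.
df = n − k − 1 = 269 − 2 − 1 = 266.
One-sided p ≈ 0.0354, which is < 0.05, so reject H₀.
There is evidence that the true slope on weekly exercise hours is below -0.8307 mg/dL per unit, holding the other predictors fixed.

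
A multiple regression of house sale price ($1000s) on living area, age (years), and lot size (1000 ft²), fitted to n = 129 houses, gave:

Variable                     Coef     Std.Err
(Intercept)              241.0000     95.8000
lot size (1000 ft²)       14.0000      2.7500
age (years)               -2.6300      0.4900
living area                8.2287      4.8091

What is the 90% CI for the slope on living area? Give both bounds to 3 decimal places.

(0.259, 16.198)

Read off: b = 8.2287, SE = 4.8091 for living area.
df = n − k − 1 = 129 − 3 − 1 = 125.
t* = t_{0.05, 125} = 1.657135.
Margin = t* × SE = 1.657135 × 4.8091 = 7.96933.
CI: 8.2287 ± 7.96933 → (0.259, 16.198).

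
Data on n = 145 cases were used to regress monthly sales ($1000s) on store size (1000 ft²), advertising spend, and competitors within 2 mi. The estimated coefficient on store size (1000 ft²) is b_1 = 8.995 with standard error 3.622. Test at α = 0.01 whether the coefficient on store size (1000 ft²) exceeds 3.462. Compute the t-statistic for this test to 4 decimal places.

H₀: β₁ = 3.462 vs H₁: β₁ > 3.462.
t = (b_1 − β₁⁰)/SE = (8.995 − 3.462) / 3.622 = 1.5276.
df = n − k − 1 = 145 − 3 − 1 = 141.
One-sided p ≈ 0.0644, which is ≥ 0.01, so fail to reject H₀.
The data do not give significant evidence that the true slope on store size (1000 ft²) exceeds 3.462 $1000s per unit, holding the other predictors fixed.

t = 1.5276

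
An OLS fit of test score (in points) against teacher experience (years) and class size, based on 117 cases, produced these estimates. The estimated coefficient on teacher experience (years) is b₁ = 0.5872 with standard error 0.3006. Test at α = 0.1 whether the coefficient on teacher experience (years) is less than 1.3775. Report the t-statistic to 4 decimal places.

H₀: β₁ = 1.3775 vs H₁: β₁ < 1.3775.
t = (b₁ − β₁⁰)/SE = (0.5872 − 1.3775) / 0.3006 = -2.6291.
df = n − k − 1 = 117 − 2 − 1 = 114.
One-sided p ≈ 0.0049, which is < 0.1, so reject H₀.
There is evidence that the true slope on teacher experience (years) is below 1.3775 points per unit, holding the other predictors fixed.

t = -2.6291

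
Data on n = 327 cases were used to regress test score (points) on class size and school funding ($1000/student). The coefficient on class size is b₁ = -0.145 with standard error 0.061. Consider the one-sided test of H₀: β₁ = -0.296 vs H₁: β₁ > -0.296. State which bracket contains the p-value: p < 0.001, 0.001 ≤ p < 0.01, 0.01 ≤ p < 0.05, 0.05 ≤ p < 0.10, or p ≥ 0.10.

0.001 ≤ p < 0.01

t = (-0.145 − (-0.296)) / 0.061 = 2.475.
df = n − k − 1 = 327 − 2 − 1 = 324.
One-sided p = P(T_{324} > t) ≈ 0.0069.
So 0.001 ≤ p < 0.01.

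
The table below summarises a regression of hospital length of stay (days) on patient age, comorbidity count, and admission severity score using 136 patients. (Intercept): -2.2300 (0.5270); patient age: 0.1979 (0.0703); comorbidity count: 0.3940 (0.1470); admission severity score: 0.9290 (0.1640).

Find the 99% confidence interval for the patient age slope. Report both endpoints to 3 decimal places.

(0.014, 0.382)

Read off: b = 0.1979, SE = 0.0703 for patient age.
df = n − k − 1 = 136 − 3 − 1 = 132.
t* = t_{0.005, 132} = 2.613588.
Margin = t* × SE = 2.613588 × 0.0703 = 0.18374.
CI: 0.1979 ± 0.18374 → (0.014, 0.382).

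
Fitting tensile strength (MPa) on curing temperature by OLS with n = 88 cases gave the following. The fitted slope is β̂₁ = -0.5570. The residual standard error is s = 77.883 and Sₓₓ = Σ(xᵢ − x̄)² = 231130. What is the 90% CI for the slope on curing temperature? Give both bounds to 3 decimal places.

SE(β̂₁) = s/√Sₓₓ = 77.883/√231130 = 0.162.
df = n − 2 = 86.
t* = t_{0.05, 86} = 1.662765.
Margin = t* × SE = 1.662765 × 0.162 = 0.26937.
CI: -0.5570 ± 0.26937 → (-0.826, -0.288).
With 90% confidence, each one-unit increase in curing temperature is associated with a change of between -0.826 and -0.288 MPa in tensile strength.

(-0.826, -0.288)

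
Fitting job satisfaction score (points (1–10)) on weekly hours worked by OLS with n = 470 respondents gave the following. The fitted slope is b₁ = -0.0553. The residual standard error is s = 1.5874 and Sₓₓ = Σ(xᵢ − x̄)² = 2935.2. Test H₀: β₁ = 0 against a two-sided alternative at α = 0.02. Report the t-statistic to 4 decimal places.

t = -1.8874

SE(b₁) = s/√Sₓₓ = 1.5874/√2935.2 = 0.0293.
t = -0.0553 / 0.0293 = -1.8874.
df = n − 2 = 468.
Two-sided p ≈ 0.0597, which is ≥ 0.02, so fail to reject H₀.
The data do not give significant evidence of an association between weekly hours worked and job satisfaction score.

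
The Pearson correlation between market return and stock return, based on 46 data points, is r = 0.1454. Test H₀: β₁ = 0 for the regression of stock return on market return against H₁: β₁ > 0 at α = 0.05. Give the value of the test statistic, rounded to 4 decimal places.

t = 0.9748

t = r·√(n − 2)/√(1 − r²) = 0.1454·√44/√0.978859 = 0.9748.
df = n − 2 = 44.
One-sided p ≈ 0.1675, which is ≥ 0.05, so fail to reject H₀.
The data do not give significant evidence of a linear association between market return and stock return.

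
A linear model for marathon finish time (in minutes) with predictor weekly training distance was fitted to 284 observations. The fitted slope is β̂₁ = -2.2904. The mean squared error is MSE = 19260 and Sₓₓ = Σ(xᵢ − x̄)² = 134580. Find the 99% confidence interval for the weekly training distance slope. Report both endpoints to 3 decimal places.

(-3.271, -1.309)

SE(β̂₁) = √(MSE/Sₓₓ) = √(19260/134580) = 0.378301.
df = n − 2 = 282.
t* = t_{0.005, 282} = 2.593376.
Margin = t* × SE = 2.593376 × 0.378301 = 0.98108.
CI: -2.2904 ± 0.98108 → (-3.271, -1.309).
With 99% confidence, each one-unit increase in weekly training distance is associated with a change of between -3.271 and -1.309 minutes in marathon finish time.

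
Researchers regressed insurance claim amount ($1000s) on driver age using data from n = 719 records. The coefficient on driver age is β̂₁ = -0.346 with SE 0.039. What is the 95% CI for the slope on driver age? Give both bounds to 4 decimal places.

(-0.4226, -0.2694)

df = n − 2 = 719 − 2 = 717.
t* = t_{0.025, 717} = 1.963278.
Margin = t* × SE = 1.963278 × 0.039 = 0.076568.
CI: -0.346 ± 0.076568 → (-0.4226, -0.2694).
With 95% confidence, each one-unit increase in driver age is associated with a change of between -0.4226 and -0.2694 $1000s in insurance claim amount.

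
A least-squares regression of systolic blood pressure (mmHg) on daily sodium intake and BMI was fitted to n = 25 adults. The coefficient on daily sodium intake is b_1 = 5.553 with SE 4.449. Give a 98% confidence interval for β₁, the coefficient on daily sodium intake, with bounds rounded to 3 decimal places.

df = n − k − 1 = 25 − 2 − 1 = 22.
t* = t_{0.01, 22} = 2.508325.
Margin = t* × SE = 2.508325 × 4.449 = 11.15954.
CI: 5.553 ± 11.15954 → (-5.607, 16.713).
With 98% confidence, each one-unit increase in daily sodium intake is associated with a change of between -5.607 and 16.713 mmHg in systolic blood pressure, holding the other predictors fixed.

(-5.607, 16.713)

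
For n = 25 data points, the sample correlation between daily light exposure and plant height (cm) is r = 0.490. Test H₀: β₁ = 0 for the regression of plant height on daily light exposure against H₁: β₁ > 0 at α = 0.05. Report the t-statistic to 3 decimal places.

t = 2.696

t = r·√(n − 2)/√(1 − r²) = 0.490·√23/√0.7599 = 2.696.
df = n − 2 = 23.
One-sided p ≈ 0.0065, which is < 0.05, so reject H₀.
There is evidence of a linear association between daily light exposure and plant height.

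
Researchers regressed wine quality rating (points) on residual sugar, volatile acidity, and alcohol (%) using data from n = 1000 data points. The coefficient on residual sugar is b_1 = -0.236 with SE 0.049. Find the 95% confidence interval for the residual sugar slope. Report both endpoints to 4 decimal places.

(-0.3322, -0.1398)

df = n − k − 1 = 1000 − 3 − 1 = 996.
t* = t_{0.025, 996} = 1.962349.
Margin = t* × SE = 1.962349 × 0.049 = 0.096155.
CI: -0.236 ± 0.096155 → (-0.3322, -0.1398).
With 95% confidence, each one-unit increase in residual sugar is associated with a change of between -0.3322 and -0.1398 points in wine quality rating, holding the other predictors fixed.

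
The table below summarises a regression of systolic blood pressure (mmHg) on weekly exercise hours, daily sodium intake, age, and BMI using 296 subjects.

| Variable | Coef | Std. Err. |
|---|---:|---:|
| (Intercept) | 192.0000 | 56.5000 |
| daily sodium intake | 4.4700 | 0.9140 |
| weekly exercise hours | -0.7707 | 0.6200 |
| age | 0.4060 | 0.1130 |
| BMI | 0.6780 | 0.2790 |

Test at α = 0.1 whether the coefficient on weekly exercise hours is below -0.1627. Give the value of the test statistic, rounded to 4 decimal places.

t = -0.9806

Read off: b = -0.7707, SE = 0.6200 for weekly exercise hours.
H₀: β₁ = -0.1627 vs H₁: β₁ < -0.1627.
t = (-0.7707 − (-0.1627)) / 0.6200 = -0.9806.
df = n − k − 1 = 296 − 4 − 1 = 291.
One-sided p ≈ 0.1638, which is ≥ 0.1, so fail to reject H₀.
The data do not give significant evidence that the true slope on weekly exercise hours is below -0.1627 mmHg per unit, holding the other predictors fixed.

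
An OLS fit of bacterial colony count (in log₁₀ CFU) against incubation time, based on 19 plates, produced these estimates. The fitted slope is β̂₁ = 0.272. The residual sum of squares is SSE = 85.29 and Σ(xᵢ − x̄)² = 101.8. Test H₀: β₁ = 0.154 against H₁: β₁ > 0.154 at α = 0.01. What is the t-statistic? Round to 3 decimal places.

t = 0.532

MSE = SSE/(n − 2) = 85.29/17 = 5.01706.
SE(β̂₁) = √(MSE/Sₓₓ) = √(5.01706/101.8) = 0.221999.
t = (0.272 − 0.154) / 0.221999 = 0.532.
df = n − 2 = 17.
One-sided p ≈ 0.3010, which is ≥ 0.01, so fail to reject H₀.
The data do not give significant evidence that the true slope on incubation time exceeds 0.154 log₁₀ CFU per unit.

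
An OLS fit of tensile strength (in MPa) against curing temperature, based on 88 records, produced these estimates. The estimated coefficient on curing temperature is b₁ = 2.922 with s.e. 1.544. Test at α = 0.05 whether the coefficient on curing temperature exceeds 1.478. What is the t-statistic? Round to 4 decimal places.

H₀: β₁ = 1.478 vs H₁: β₁ > 1.478.
t = (b₁ − β₁⁰)/SE = (2.922 − 1.478) / 1.544 = 0.9352.
df = n − 2 = 88 − 2 = 86.
One-sided p ≈ 0.1761, which is ≥ 0.05, so fail to reject H₀.
The data do not give significant evidence that the true slope on curing temperature exceeds 1.478 MPa per unit.

t = 0.9352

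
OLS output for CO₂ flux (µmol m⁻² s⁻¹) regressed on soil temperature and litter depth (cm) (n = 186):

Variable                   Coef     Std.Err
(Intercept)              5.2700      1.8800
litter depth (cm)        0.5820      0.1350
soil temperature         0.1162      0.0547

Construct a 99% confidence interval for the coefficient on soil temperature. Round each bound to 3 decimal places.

Read off: b = 0.1162, SE = 0.0547 for soil temperature.
df = n − k − 1 = 186 − 2 − 1 = 183.
t* = t_{0.005, 183} = 2.602961.
Margin = t* × SE = 2.602961 × 0.0547 = 0.14238.
CI: 0.1162 ± 0.14238 → (-0.026, 0.259).

(-0.026, 0.259)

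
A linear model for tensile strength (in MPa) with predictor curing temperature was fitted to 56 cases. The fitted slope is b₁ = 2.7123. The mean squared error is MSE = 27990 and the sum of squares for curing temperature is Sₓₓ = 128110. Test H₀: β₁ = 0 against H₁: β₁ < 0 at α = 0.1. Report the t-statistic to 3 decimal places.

SE(b₁) = √(MSE/Sₓₓ) = √(27990/128110) = 0.467423.
t = 2.7123 / 0.467423 = 5.803.
df = n − 2 = 54.
One-sided p ≈ 1.0000, which is ≥ 0.1, so fail to reject H₀.
The data do not give significant evidence that the true slope on curing temperature is negative.

t = 5.803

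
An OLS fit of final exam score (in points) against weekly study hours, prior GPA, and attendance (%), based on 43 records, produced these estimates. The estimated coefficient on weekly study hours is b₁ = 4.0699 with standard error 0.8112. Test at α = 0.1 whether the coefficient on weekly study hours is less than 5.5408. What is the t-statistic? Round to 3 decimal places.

H₀: β₁ = 5.5408 vs H₁: β₁ < 5.5408.
t = (b₁ − β₁⁰)/SE = (4.0699 − 5.5408) / 0.8112 = -1.813.
df = n − k − 1 = 43 − 3 − 1 = 39.
One-sided p ≈ 0.0387, which is < 0.1, so reject H₀.
There is evidence that the true slope on weekly study hours is below 5.5408 points per unit, holding the other predictors fixed.

t = -1.813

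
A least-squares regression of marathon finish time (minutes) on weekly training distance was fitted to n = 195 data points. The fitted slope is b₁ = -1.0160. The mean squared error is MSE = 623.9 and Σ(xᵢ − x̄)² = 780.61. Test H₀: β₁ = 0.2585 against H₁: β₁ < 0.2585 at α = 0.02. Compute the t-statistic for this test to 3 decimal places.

t = -1.426

SE(b₁) = √(MSE/Sₓₓ) = √(623.9/780.61) = 0.894006.
t = (-1.0160 − 0.2585) / 0.894006 = -1.426.
df = n − 2 = 193.
One-sided p ≈ 0.0778, which is ≥ 0.02, so fail to reject H₀.
The data do not give significant evidence that the true slope on weekly training distance is below 0.2585 minutes per unit.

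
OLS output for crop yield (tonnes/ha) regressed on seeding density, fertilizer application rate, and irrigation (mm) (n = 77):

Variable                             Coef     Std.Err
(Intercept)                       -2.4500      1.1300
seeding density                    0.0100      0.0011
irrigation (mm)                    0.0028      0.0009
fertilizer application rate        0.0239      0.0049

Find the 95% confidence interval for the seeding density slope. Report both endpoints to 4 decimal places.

(0.0078, 0.0122)

Read off: b = 0.0100, SE = 0.0011 for seeding density.
df = n − k − 1 = 77 − 3 − 1 = 73.
t* = t_{0.025, 73} = 1.992997.
Margin = t* × SE = 1.992997 × 0.0011 = 0.002192.
CI: 0.0100 ± 0.002192 → (0.0078, 0.0122).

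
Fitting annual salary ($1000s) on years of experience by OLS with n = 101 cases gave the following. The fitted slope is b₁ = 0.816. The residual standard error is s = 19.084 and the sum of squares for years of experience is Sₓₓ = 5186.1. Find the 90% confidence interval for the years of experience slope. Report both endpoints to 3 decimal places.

SE(b₁) = s/√Sₓₓ = 19.084/√5186.1 = 0.265002.
df = n − 2 = 99.
t* = t_{0.05, 99} = 1.660391.
Margin = t* × SE = 1.660391 × 0.265002 = 0.44001.
CI: 0.816 ± 0.44001 → (0.376, 1.256).
With 90% confidence, each one-unit increase in years of experience is associated with a change of between 0.376 and 1.256 $1000s in annual salary.

(0.376, 1.256)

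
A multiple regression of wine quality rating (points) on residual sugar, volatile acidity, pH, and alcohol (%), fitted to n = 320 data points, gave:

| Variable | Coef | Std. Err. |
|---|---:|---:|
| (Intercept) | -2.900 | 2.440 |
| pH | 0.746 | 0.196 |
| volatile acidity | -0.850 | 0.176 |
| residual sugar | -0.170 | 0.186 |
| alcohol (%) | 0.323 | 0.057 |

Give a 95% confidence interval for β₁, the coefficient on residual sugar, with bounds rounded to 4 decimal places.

Read off: b = -0.170, SE = 0.186 for residual sugar.
df = n − k − 1 = 320 − 4 − 1 = 315.
t* = t_{0.025, 315} = 1.967524.
Margin = t* × SE = 1.967524 × 0.186 = 0.365959.
CI: -0.170 ± 0.365959 → (-0.5360, 0.1960).

(-0.5360, 0.1960)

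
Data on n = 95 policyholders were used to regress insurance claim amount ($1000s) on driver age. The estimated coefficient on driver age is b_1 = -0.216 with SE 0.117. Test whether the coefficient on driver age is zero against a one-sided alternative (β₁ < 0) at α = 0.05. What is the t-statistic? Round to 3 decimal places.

t = -1.846

H₀: β₁ = 0 vs H₁: β₁ < 0.
t = (b_1 − β₁⁰)/SE = -0.216 / 0.117 = -1.846.
df = n − 2 = 95 − 2 = 93.
One-sided p ≈ 0.0340, which is < 0.05, so reject H₀.
There is evidence that the true slope on driver age is negative.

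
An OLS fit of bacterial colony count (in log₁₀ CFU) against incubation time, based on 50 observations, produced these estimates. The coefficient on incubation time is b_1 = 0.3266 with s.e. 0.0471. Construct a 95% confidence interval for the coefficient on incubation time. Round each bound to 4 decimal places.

df = n − 2 = 50 − 2 = 48.
t* = t_{0.025, 48} = 2.010635.
Margin = t* × SE = 2.010635 × 0.0471 = 0.094701.
CI: 0.3266 ± 0.094701 → (0.2319, 0.4213).
With 95% confidence, each one-unit increase in incubation time is associated with a change of between 0.2319 and 0.4213 log₁₀ CFU in bacterial colony count.

(0.2319, 0.4213)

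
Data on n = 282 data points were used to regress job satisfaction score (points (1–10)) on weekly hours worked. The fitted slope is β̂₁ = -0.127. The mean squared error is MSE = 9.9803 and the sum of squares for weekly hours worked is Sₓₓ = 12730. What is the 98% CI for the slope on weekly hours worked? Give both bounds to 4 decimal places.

SE(β̂₁) = √(MSE/Sₓₓ) = √(9.9803/12730) = 0.028.
df = n − 2 = 280.
t* = t_{0.01, 280} = 2.339739.
Margin = t* × SE = 2.339739 × 0.028 = 0.065513.
CI: -0.127 ± 0.065513 → (-0.1925, -0.0615).
With 98% confidence, each one-unit increase in weekly hours worked is associated with a change of between -0.1925 and -0.0615 points (1–10) in job satisfaction score.

(-0.1925, -0.0615)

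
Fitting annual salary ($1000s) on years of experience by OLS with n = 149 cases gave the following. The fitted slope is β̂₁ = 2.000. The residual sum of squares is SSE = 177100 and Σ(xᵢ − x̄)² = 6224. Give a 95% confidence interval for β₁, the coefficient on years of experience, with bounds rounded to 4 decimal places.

MSE = SSE/(n − 2) = 177100/147 = 1204.76.
SE(β̂₁) = √(MSE/Sₓₓ) = √(1204.76/6224) = 0.439963.
df = n − 2 = 147.
t* = t_{0.025, 147} = 1.976233.
Margin = t* × SE = 1.976233 × 0.439963 = 0.869469.
CI: 2.000 ± 0.869469 → (1.1305, 2.8695).
With 95% confidence, each one-unit increase in years of experience is associated with a change of between 1.1305 and 2.8695 $1000s in annual salary.

(1.1305, 2.8695)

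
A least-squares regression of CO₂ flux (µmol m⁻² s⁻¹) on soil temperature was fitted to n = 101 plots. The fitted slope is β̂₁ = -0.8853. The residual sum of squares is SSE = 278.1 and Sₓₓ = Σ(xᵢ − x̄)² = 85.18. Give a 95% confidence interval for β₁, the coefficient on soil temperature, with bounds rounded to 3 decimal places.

MSE = SSE/(n − 2) = 278.1/99 = 2.80909.
SE(β̂₁) = √(MSE/Sₓₓ) = √(2.80909/85.18) = 0.181599.
df = n − 2 = 99.
t* = t_{0.025, 99} = 1.984217.
Margin = t* × SE = 1.984217 × 0.181599 = 0.36033.
CI: -0.8853 ± 0.36033 → (-1.246, -0.525).
With 95% confidence, each one-unit increase in soil temperature is associated with a change of between -1.246 and -0.525 µmol m⁻² s⁻¹ in CO₂ flux.

(-1.246, -0.525)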